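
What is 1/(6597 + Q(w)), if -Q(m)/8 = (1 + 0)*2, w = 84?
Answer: 1/6581 ≈ 0.00015195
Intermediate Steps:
Q(m) = -16 (Q(m) = -8*(1 + 0)*2 = -8*2 = -16)
1/(6597 + Q(w)) = 1/(6597 - 16) = 1/6581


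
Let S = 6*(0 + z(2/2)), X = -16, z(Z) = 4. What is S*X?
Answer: -384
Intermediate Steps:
S = 24 (S = 6*(0 + 4) = 6*4 = 24)
S*X = 24*(-16) = -384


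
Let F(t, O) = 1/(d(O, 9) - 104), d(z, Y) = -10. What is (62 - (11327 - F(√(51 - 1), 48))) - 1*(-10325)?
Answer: -107161/114 ≈ -940.01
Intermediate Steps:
F(t, O) = -1/114 (F(t, O) = 1/(-10 - 104) = 1/(-114) = -1/114)
(62 - (11327 - F(√(51 - 1), 48))) - 1*(-10325) = (62 - (11327 - 1*(-1/114))) - 1*(-10325) = (62 - (11327 + 1/114)) + 10325 = (62 - 1*1291279/114) + 10325 = (62 - 1291279/114) + 10325 = -1284211/114 + 10325 = -107161/114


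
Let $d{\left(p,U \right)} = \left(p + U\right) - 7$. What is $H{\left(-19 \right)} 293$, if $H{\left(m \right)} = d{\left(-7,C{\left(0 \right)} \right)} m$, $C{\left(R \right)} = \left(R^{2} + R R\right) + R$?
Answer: $77938$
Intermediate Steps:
$C{\left(R \right)} = R + 2 R^{2}$ ($C{\left(R \right)} = \left(R^{2} + R^{2}\right) + R = 2 R^{2} + R = R + 2 R^{2}$)
$d{\left(p,U \right)} = -7 + U + p$ ($d{\left(p,U \right)} = \left(U + p\right) - 7 = -7 + U + p$)
$H{\left(m \right)} = - 14 m$ ($H{\left(m \right)} = \left(-7 + 0 \left(1 + 2 \cdot 0\right) - 7\right) m = \left(-7 + 0 \left(1 + 0\right) - 7\right) m = \left(-7 + 0 \cdot 1 - 7\right) m = \left(-7 + 0 - 7\right) m = - 14 m$)
$H{\left(-19 \right)} 293 = \left(-14\right) \left(-19\right) 293 = 266 \cdot 293 = 77938$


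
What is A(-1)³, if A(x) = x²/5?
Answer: 1/125 ≈ 0.0080000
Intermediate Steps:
A(x) = x²/5
A(-1)³ = ((⅕)*(-1)²)³ = ((⅕)*1)³ = (⅕)³ = 1/125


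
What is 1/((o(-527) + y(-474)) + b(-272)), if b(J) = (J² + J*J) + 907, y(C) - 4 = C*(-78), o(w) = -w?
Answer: 1/186378 ≈ 5.3654e-6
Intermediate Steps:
y(C) = 4 - 78*C (y(C) = 4 + C*(-78) = 4 - 78*C)
b(J) = 907 + 2*J² (b(J) = (J² + J²) + 907 = 2*J² + 907 = 907 + 2*J²)
1/((o(-527) + y(-474)) + b(-272)) = 1/((-1*(-527) + (4 - 78*(-474))) + (907 + 2*(-272)²)) = 1/((527 + (4 + 36972)) + (907 + 2*73984)) = 1/((527 + 36976) + (907 + 147968)) = 1/(37503 + 148875) = 1/186378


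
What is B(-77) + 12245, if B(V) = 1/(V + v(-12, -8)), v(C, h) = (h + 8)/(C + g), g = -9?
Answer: 942864/77 ≈ 12245.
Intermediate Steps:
v(C, h) = (8 + h)/(-9 + C) (v(C, h) = (h + 8)/(C - 9) = (8 + h)/(-9 + C))
B(V) = 1/V (B(V) = 1/(V + (8 - 8)/(-9 - 12)) = 1/(V + 0/(-21)) = 1/(V - 1/21*0) = 1/(V + 0) = 1/V)
B(-77) + 12245 = 1/(-77) + 12245 = -1/77 + 12245 = 942864/77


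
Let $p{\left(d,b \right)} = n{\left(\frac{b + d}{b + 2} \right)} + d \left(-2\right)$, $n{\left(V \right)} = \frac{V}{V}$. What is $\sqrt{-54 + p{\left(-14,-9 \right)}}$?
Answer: $5 i \approx 5.0 i$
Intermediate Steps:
$n{\left(V \right)} = 1$
$p{\left(d,b \right)} = 1 - 2 d$ ($p{\left(d,b \right)} = 1 + d \left(-2\right) = 1 - 2 d$)
$\sqrt{-54 + p{\left(-14,-9 \right)}} = \sqrt{-54 + \left(1 - -28\right)} = \sqrt{-54 + \left(1 + 28\right)} = \sqrt{-54 + 29} = \sqrt{-25} = 5 i$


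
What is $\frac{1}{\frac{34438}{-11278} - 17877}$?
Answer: $- \frac{5639}{100825622} \approx -5.5928 \cdot 10^{-5}$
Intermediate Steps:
$\frac{1}{\frac{34438}{-11278} - 17877} = \frac{1}{34438 \left(- \frac{1}{11278}\right) - 17877} = \frac{1}{- \frac{17219}{5639} - 17877} = \frac{1}{- \frac{100825622}{5639}} = - \frac{5639}{100825622}$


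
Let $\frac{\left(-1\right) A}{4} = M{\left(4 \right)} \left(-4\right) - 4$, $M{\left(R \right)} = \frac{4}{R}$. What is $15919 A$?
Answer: $509408$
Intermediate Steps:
$A = 32$ ($A = - 4 \left(\frac{4}{4} \left(-4\right) - 4\right) = - 4 \left(4 \cdot \frac{1}{4} \left(-4\right) - 4\right) = - 4 \left(1 \left(-4\right) - 4\right) = - 4 \left(-4 - 4\right) = \left(-4\right) \left(-8\right) = 32$)
$15919 A = 15919 \cdot 32 = 509408$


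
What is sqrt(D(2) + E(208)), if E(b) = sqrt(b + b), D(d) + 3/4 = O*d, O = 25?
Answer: sqrt(197 + 16*sqrt(26))/2 ≈ 8.3454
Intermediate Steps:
D(d) = -3/4 + 25*d
E(b) = sqrt(2)*sqrt(b) (E(b) = sqrt(2*b) = sqrt(2)*sqrt(b))
sqrt(D(2) + E(208)) = sqrt((-3/4 + 25*2) + sqrt(2)*sqrt(208)) = sqrt((-3/4 + 50) + sqrt(2)*(4*sqrt(13))) = sqrt(197/4 + 4*sqrt(26))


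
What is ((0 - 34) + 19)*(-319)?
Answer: 4785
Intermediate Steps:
((0 - 34) + 19)*(-319) = (-34 + 19)*(-319) = -15*(-319) = 4785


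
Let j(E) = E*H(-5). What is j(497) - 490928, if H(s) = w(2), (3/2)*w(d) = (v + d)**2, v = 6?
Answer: -1409168/3 ≈ -4.6972e+5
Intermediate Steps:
w(d) = 2*(6 + d)**2/3
H(s) = 128/3 (H(s) = 2*(6 + 2)**2/3 = (2/3)*8**2 = (2/3)*64 = 128/3)
j(E) = 128*E/3 (j(E) = E*(128/3) = 128*E/3)
j(497) - 490928 = (128/3)*497 - 490928 = 63616/3 - 490928 = -1409168/3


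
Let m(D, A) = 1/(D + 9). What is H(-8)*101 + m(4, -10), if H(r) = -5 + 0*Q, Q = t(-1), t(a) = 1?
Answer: -6564/13 ≈ -504.92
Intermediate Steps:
m(D, A) = 1/(9 + D)
Q = 1
H(r) = -5 (H(r) = -5 + 0*1 = -5 + 0 = -5)
H(-8)*101 + m(4, -10) = -5*101 + 1/(9 + 4) = -505 + 1/13 = -6564/13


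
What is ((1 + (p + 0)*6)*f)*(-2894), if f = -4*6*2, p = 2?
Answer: 1805856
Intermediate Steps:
f = -48 (f = -24*2 = -48)
((1 + (p + 0)*6)*f)*(-2894) = ((1 + (2 + 0)*6)*(-48))*(-2894) = ((1 + 2*6)*(-48))*(-2894) = ((1 + 12)*(-48))*(-2894) = (13*(-48))*(-2894) = -624*(-2894) = 1805856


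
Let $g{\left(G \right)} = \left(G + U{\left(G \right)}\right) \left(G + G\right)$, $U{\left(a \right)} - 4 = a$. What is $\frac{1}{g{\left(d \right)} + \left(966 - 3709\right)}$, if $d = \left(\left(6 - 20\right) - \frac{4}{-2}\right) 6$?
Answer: $\frac{1}{17417} \approx 5.7415 \cdot 10^{-5}$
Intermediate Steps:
$U{\left(a \right)} = 4 + a$
$d = -72$ ($d = \left(\left(6 - 20\right) - -2\right) 6 = \left(-14 + 2\right) 6 = \left(-12\right) 6 = -72$)
$g{\left(G \right)} = 2 G \left(4 + 2 G\right)$ ($g{\left(G \right)} = \left(G + \left(4 + G\right)\right) \left(G + G\right) = \left(4 + 2 G\right) 2 G = 2 G \left(4 + 2 G\right)$)
$\frac{1}{g{\left(d \right)} + \left(966 - 3709\right)} = \frac{1}{4 \left(-72\right) \left(2 - 72\right) + \left(966 - 3709\right)} = \frac{1}{4 \left(-72\right) \left(-70\right) - 2743} = \frac{1}{20160 - 2743} = \frac{1}{17417}$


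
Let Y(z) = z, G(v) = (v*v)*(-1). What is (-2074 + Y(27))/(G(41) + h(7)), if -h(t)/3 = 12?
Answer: 2047/1717 ≈ 1.1922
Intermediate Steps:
G(v) = -v² (G(v) = v²*(-1) = -v²)
h(t) = -36 (h(t) = -3*12 = -36)
(-2074 + Y(27))/(G(41) + h(7)) = (-2074 + 27)/(-1*41² - 36) = -2047/(-1*1681 - 36) = -2047/(-1681 - 36) = -2047/(-1717) = -2047*(-1/1717) = 2047/1717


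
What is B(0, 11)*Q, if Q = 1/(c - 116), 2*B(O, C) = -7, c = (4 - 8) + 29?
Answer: 1/26 ≈ 0.038462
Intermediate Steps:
c = 25 (c = -4 + 29 = 25)
B(O, C) = -7/2 (B(O, C) = (1/2)*(-7) = -7/2)
Q = -1/91 (Q = 1/(25 - 116) = 1/(-91) = -1/91 ≈ -0.010989)
B(0, 11)*Q = -7/2*(-1/91) = 1/26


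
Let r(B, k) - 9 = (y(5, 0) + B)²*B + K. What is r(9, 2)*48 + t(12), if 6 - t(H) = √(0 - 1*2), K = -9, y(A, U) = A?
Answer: 84678 - I*√2 ≈ 84678.0 - 1.4142*I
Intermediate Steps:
t(H) = 6 - I*√2 (t(H) = 6 - √(0 - 1*2) = 6 - √(0 - 2) = 6 - √(-2) = 6 - I*√2)
r(B, k) = B*(5 + B)² (r(B, k) = 9 + ((5 + B)²*B - 9) = 9 + (B*(5 + B)² - 9) = 9 + (-9 + B*(5 + B)²) = B*(5 + B)²)
r(9, 2)*48 + t(12) = (9*(5 + 9)²)*48 + (6 - I*√2) = (9*14²)*48 + (6 - I*√2) = (9*196)*48 + (6 - I*√2) = 1764*48 + (6 - I*√2) = 84672 + (6 - I*√2) = 84678 - I*√2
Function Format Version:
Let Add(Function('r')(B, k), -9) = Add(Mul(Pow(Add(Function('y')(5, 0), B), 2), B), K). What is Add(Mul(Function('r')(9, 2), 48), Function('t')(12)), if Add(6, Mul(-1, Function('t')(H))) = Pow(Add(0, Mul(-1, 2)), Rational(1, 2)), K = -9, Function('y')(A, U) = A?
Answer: Add(84678, Mul(-1, I, Pow(2, Rational(1, 2)))) ≈ Add(84678., Mul(-1.4142, I))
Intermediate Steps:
Function('t')(H) = Add(6, Mul(-1, I, Pow(2, Rational(1, 2)))) (Function('t')(H) = Add(6, Mul(-1, Pow(Add(0, Mul(-1, 2)), Rational(1, 2)))) = Add(6, Mul(-1, Pow(Add(0, -2), Rational(1, 2)))) = Add(6, Mul(-1, Pow(-2, Rational(1, 2)))) = Add(6, Mul(-1, Mul(I, Pow(2, Rational(1, 2))))) = Add(6, Mul(-1, I, Pow(2, Rational(1, 2)))))
Function('r')(B, k) = Mul(B, Pow(Add(5, B), 2)) (Function('r')(B, k) = Add(9, Add(Mul(Pow(Add(5, B), 2), B), -9)) = Add(9, Add(Mul(B, Pow(Add(5, B), 2)), -9)) = Add(9, Add(-9, Mul(B, Pow(Add(5, B), 2)))) = Mul(B, Pow(Add(5, B), 2)))
Add(Mul(Function('r')(9, 2), 48), Function('t')(12)) = Add(Mul(Mul(9, Pow(Add(5, 9), 2)), 48), Add(6, Mul(-1, I, Pow(2, Rational(1, 2))))) = Add(Mul(Mul(9, Pow(14, 2)), 48), Add(6, Mul(-1, I, Pow(2, Rational(1, 2))))) = Add(Mul(Mul(9, 196), 48), Add(6, Mul(-1, I, Pow(2, Rational(1, 2))))) = Add(Mul(1764, 48), Add(6, Mul(-1, I, Pow(2, Rational(1, 2))))) = Add(84672, Add(6, Mul(-1, I, Pow(2, Rational(1, 2))))) = Add(84678, Mul(-1, I, Pow(2, Rational(1, 2))))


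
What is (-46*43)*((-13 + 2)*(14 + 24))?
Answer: 826804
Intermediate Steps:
(-46*43)*((-13 + 2)*(14 + 24)) = -(-21758)*38 = -1978*(-418) = 826804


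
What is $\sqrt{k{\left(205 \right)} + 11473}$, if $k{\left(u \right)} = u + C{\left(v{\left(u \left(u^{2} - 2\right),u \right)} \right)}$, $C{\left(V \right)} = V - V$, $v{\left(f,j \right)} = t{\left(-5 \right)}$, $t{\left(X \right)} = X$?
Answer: $\sqrt{11678} \approx 108.06$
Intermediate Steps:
$v{\left(f,j \right)} = -5$
$C{\left(V \right)} = 0$
$k{\left(u \right)} = u$ ($k{\left(u \right)} = u + 0 = u$)
$\sqrt{k{\left(205 \right)} + 11473} = \sqrt{205 + 11473} = \sqrt{11678}$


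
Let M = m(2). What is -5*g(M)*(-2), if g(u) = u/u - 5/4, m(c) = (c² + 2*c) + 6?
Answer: -5/2 ≈ -2.5000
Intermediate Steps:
m(c) = 6 + c² + 2*c
M = 14 (M = 6 + 2² + 2*2 = 6 + 4 + 4 = 14)
g(u) = -¼ (g(u) = 1 - 5*¼ = 1 - 5/4 = -¼)
-5*g(M)*(-2) = -5*(-¼)*(-2) = (5/4)*(-2) = -5/2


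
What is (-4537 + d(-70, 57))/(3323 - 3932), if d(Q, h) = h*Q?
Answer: 8527/609 ≈ 14.002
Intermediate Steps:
d(Q, h) = Q*h
(-4537 + d(-70, 57))/(3323 - 3932) = (-4537 - 70*57)/(3323 - 3932) = (-4537 - 3990)/(-609) = -8527*(-1/609) = 8527/609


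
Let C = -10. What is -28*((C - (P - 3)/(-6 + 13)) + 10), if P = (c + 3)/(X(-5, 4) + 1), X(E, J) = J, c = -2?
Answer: -56/5 ≈ -11.200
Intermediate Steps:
P = ⅕ (P = (-2 + 3)/(4 + 1) = 1/5 = 1*(⅕) = ⅕ ≈ 0.20000)
-28*((C - (P - 3)/(-6 + 13)) + 10) = -28*((-10 - (⅕ - 3)/(-6 + 13)) + 10) = -28*((-10 - (-14)/(5*7)) + 10) = -28*((-10 - 1*(-⅖)) + 10) = -28*((-10 + ⅖) + 10) = -28*(-48/5 + 10) = -28*⅖ = -56/5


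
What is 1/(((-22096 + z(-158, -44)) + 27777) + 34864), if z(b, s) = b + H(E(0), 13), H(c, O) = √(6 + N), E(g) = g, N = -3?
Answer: 40387/1631109766 - √3/1631109766 ≈ 2.4759e-5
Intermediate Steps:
H(c, O) = √3 (H(c, O) = √(6 - 3) = √3)
z(b, s) = b + √3
1/(((-22096 + z(-158, -44)) + 27777) + 34864) = 1/(((-22096 + (-158 + √3)) + 27777) + 34864) = 1/(((-22254 + √3) + 27777) + 34864) = 1/((5523 + √3) + 34864) = 1/(40387 + √3)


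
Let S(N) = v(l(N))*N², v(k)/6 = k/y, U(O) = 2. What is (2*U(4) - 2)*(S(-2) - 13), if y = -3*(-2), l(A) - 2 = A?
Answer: -26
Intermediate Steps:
l(A) = 2 + A
y = 6
v(k) = k (v(k) = 6*(k/6) = k)
S(N) = N²*(2 + N) (S(N) = (2 + N)*N² = N²*(2 + N))
(2*U(4) - 2)*(S(-2) - 13) = (2*2 - 2)*((-2)²*(2 - 2) - 13) = (4 - 2)*(4*0 - 13) = 2*(0 - 13) = 2*(-13) = -26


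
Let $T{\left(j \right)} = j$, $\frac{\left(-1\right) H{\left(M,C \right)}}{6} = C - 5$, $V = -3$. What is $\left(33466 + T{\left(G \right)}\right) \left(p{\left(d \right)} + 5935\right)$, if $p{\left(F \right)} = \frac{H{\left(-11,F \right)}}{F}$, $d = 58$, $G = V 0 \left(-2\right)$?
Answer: $198437224$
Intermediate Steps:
$G = 0$ ($G = \left(-3\right) 0 \left(-2\right) = 0 \left(-2\right) = 0$)
$H{\left(M,C \right)} = 30 - 6 C$ ($H{\left(M,C \right)} = - 6 \left(C - 5\right) = - 6 \left(-5 + C\right) = 30 - 6 C$)
$p{\left(F \right)} = \frac{30 - 6 F}{F}$
$\left(33466 + T{\left(G \right)}\right) \left(p{\left(d \right)} + 5935\right) = \left(33466 + 0\right) \left(\left(-6 + \frac{30}{58}\right) + 5935\right) = 33466 \left(\left(-6 + 30 \cdot \frac{1}{58}\right) + 5935\right) = 33466 \left(\left(-6 + \frac{15}{29}\right) + 5935\right) = 33466 \left(- \frac{159}{29} + 5935\right) = 33466 \cdot \frac{171956}{29} = 198437224$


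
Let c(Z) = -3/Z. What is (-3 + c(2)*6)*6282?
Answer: -75384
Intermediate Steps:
(-3 + c(2)*6)*6282 = (-3 - 3/2*6)*6282 = (-3 - 9)*6282 = -12*6282 = -75384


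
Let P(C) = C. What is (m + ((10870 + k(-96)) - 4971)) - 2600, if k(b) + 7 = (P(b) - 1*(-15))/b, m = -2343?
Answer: 30395/32 ≈ 949.84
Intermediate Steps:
k(b) = -7 + (15 + b)/b (k(b) = -7 + (b - 1*(-15))/b = -7 + (b + 15)/b = -7 + (15 + b)/b)
(m + ((10870 + k(-96)) - 4971)) - 2600 = (-2343 + ((10870 + (-6 + 15/(-96))) - 4971)) - 2600 = (-2343 + ((10870 + (-6 + 15*(-1/96))) - 4971)) - 2600 = (-2343 + ((10870 + (-6 - 5/32)) - 4971)) - 2600 = (-2343 + ((10870 - 197/32) - 4971)) - 2600 = (-2343 + (347643/32 - 4971)) - 2600 = (-2343 + 188571/32) - 2600 = 113595/32 - 2600 = 30395/32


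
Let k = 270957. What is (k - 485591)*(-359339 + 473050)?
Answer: -24406246774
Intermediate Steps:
(k - 485591)*(-359339 + 473050) = (270957 - 485591)*(-359339 + 473050) = -214634*113711 = -24406246774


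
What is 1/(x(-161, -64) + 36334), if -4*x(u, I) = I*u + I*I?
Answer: 1/32734 ≈ 3.0549e-5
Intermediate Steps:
x(u, I) = -I²/4 - I*u/4 (x(u, I) = -(I*u + I*I)/4 = -(I*u + I²)/4 = -(I² + I*u)/4 = -I²/4 - I*u/4)
1/(x(-161, -64) + 36334) = 1/(-¼*(-64)*(-64 - 161) + 36334) = 1/(-¼*(-64)*(-225) + 36334) = 1/(-3600 + 36334) = 1/32734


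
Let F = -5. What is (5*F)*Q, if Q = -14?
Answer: 350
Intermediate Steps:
(5*F)*Q = (5*(-5))*(-14) = -25*(-14) = 350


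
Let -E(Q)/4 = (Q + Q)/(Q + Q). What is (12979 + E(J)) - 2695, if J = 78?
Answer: 10280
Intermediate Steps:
E(Q) = -4 (E(Q) = -4*(Q + Q)/(Q + Q) = -4*2*Q/(2*Q) = -4*2*Q*1/(2*Q) = -4*1 = -4)
(12979 + E(J)) - 2695 = (12979 - 4) - 2695 = 12975 - 2695 = 10280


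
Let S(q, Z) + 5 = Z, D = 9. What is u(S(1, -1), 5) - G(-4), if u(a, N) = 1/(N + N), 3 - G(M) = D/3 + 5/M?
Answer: -23/20 ≈ -1.1500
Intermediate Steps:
S(q, Z) = -5 + Z
G(M) = -5/M (G(M) = 3 - (9/3 + 5/M) = 3 - (9*(⅓) + 5/M) = 3 - (3 + 5/M) = 3 + (-3 - 5/M) = -5/M)
u(a, N) = 1/(2*N)
u(S(1, -1), 5) - G(-4) = (½)/5 - (-5)/(-4) = (½)*(⅕) - (-5)*(-1)/4 = ⅒ - 1*5/4 = ⅒ - 5/4 = -23/20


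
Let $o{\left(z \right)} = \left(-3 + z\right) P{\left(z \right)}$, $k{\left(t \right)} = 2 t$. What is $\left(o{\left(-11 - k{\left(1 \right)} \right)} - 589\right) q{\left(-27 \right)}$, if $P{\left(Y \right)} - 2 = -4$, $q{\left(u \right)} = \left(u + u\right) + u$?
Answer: $45117$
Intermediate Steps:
$q{\left(u \right)} = 3 u$ ($q{\left(u \right)} = 2 u + u = 3 u$)
$P{\left(Y \right)} = -2$ ($P{\left(Y \right)} = 2 - 4 = -2$)
$o{\left(z \right)} = 6 - 2 z$ ($o{\left(z \right)} = \left(-3 + z\right) \left(-2\right) = 6 - 2 z$)
$\left(o{\left(-11 - k{\left(1 \right)} \right)} - 589\right) q{\left(-27 \right)} = \left(\left(6 - 2 \left(-11 - 2 \cdot 1\right)\right) - 589\right) 3 \left(-27\right) = \left(\left(6 - 2 \left(-11 - 2\right)\right) - 589\right) \left(-81\right) = \left(\left(6 - -26\right) - 589\right) \left(-81\right) = \left(\left(6 + 26\right) - 589\right) \left(-81\right) = \left(32 - 589\right) \left(-81\right) = \left(-557\right) \left(-81\right) = 45117$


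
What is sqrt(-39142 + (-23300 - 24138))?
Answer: 6*I*sqrt(2405) ≈ 294.24*I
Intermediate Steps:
sqrt(-39142 + (-23300 - 24138)) = sqrt(-39142 - 47438) = sqrt(-86580) = 6*I*sqrt(2405)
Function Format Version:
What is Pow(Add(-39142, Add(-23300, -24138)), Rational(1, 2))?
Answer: Mul(6, I, Pow(2405, Rational(1, 2))) ≈ Mul(294.24, I)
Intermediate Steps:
Pow(Add(-39142, Add(-23300, -24138)), Rational(1, 2)) = Pow(Add(-39142, -47438), Rational(1, 2)) = Pow(-86580, Rational(1, 2)) = Mul(6, I, Pow(2405, Rational(1, 2)))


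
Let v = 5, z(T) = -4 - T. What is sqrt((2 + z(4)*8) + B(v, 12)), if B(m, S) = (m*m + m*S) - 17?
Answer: sqrt(6) ≈ 2.4495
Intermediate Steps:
B(m, S) = -17 + m**2 + S*m (B(m, S) = (m**2 + S*m) - 17 = -17 + m**2 + S*m)
sqrt((2 + z(4)*8) + B(v, 12)) = sqrt((2 + (-4 - 1*4)*8) + (-17 + 5**2 + 12*5)) = sqrt((2 + (-4 - 4)*8) + (-17 + 25 + 60)) = sqrt((2 - 8*8) + 68) = sqrt((2 - 64) + 68) = sqrt(-62 + 68) = sqrt(6)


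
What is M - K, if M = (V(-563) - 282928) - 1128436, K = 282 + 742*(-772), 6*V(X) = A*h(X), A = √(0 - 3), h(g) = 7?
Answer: -838822 + 7*I*√3/6 ≈ -8.3882e+5 + 2.0207*I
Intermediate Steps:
A = I*√3 (A = √(-3) = I*√3 ≈ 1.732*I)
V(X) = 7*I*√3/6 (V(X) = ((I*√3)*7)/6 = (7*I*√3)/6 = 7*I*√3/6)
K = -572542 (K = 282 - 572824 = -572542)
M = -1411364 + 7*I*√3/6 (M = (7*I*√3/6 - 282928) - 1128436 = (-282928 + 7*I*√3/6) - 1128436 = -1411364 + 7*I*√3/6 ≈ -1.4114e+6 + 2.0207*I)
M - K = (-1411364 + 7*I*√3/6) - 1*(-572542) = (-1411364 + 7*I*√3/6) + 572542 = -838822 + 7*I*√3/6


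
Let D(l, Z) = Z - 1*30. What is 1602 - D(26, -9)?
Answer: 1641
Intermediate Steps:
D(l, Z) = -30 + Z (D(l, Z) = Z - 30 = -30 + Z)
1602 - D(26, -9) = 1602 - (-30 - 9) = 1602 - 1*(-39) = 1602 + 39 = 1641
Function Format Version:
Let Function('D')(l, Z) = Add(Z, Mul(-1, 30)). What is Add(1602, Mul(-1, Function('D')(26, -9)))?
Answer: 1641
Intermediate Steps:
Function('D')(l, Z) = Add(-30, Z) (Function('D')(l, Z) = Add(Z, -30) = Add(-30, Z))
Add(1602, Mul(-1, Function('D')(26, -9))) = Add(1602, Mul(-1, Add(-30, -9))) = Add(1602, Mul(-1, -39)) = Add(1602, 39) = 1641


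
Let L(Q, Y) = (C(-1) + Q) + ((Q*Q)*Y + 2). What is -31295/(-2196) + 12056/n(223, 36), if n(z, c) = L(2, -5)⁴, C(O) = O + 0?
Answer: 2640264671/183412116 ≈ 14.395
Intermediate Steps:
C(O) = O
L(Q, Y) = 1 + Q + Y*Q² (L(Q, Y) = (-1 + Q) + ((Q*Q)*Y + 2) = (-1 + Q) + (Q²*Y + 2) = (-1 + Q) + (Y*Q² + 2) = (-1 + Q) + (2 + Y*Q²) = 1 + Q + Y*Q²)
n(z, c) = 83521 (n(z, c) = (1 + 2 - 5*2²)⁴ = (1 + 2 - 5*4)⁴ = (1 + 2 - 20)⁴ = (-17)⁴ = 83521)
-31295/(-2196) + 12056/n(223, 36) = -31295/(-2196) + 12056/83521 = -31295*(-1/2196) + 12056*(1/83521) = 31295/2196 + 12056/83521 = 2640264671/183412116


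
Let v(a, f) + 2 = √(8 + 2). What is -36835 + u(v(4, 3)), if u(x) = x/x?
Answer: -36834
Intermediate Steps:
v(a, f) = -2 + √10 (v(a, f) = -2 + √(8 + 2) = -2 + √10)
u(x) = 1
-36835 + u(v(4, 3)) = -36835 + 1 = -36834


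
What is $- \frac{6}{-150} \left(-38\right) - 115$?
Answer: $- \frac{2913}{25} \approx -116.52$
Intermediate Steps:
$- \frac{6}{-150} \left(-38\right) - 115 = \left(-6\right) \left(- \frac{1}{150}\right) \left(-38\right) - 115 = \frac{1}{25} \left(-38\right) - 115 = - \frac{38}{25} - 115 = - \frac{2913}{25}$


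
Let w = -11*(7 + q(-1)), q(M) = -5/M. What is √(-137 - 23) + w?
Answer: -132 + 4*I*√10 ≈ -132.0 + 12.649*I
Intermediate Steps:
w = -132 (w = -11*(7 - 5/(-1)) = -11*(7 - 5*(-1)) = -11*(7 + 5) = -11*12 = -132)
√(-137 - 23) + w = √(-137 - 23) - 132 = √(-160) - 132 = 4*I*√10 - 132 = -132 + 4*I*√10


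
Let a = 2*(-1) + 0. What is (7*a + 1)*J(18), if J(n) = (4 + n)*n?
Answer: -5148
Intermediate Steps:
a = -2 (a = -2 + 0 = -2)
J(n) = n*(4 + n)
(7*a + 1)*J(18) = (7*(-2) + 1)*(18*(4 + 18)) = (-14 + 1)*(18*22) = -13*396 = -5148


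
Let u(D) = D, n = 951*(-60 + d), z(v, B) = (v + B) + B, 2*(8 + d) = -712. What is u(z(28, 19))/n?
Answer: -11/67204 ≈ -0.00016368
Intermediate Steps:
d = -364 (d = -8 + (½)*(-712) = -8 - 356 = -364)
z(v, B) = v + 2*B (z(v, B) = (B + v) + B = v + 2*B)
n = -403224 (n = 951*(-60 - 364) = 951*(-424) = -403224)
u(z(28, 19))/n = (28 + 2*19)/(-403224) = (28 + 38)*(-1/403224) = 66*(-1/403224) = -11/67204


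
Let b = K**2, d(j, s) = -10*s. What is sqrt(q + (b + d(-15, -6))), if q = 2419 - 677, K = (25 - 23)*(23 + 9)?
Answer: sqrt(5898) ≈ 76.798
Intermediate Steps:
K = 64 (K = 2*32 = 64)
b = 4096 (b = 64**2 = 4096)
q = 1742
sqrt(q + (b + d(-15, -6))) = sqrt(1742 + (4096 - 10*(-6))) = sqrt(1742 + (4096 + 60)) = sqrt(1742 + 4156) = sqrt(5898)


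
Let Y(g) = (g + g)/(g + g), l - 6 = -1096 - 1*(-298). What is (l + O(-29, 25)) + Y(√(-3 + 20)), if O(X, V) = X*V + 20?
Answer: -1496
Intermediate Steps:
l = -792 (l = 6 + (-1096 - 1*(-298)) = 6 + (-1096 + 298) = 6 - 798 = -792)
Y(g) = 1 (Y(g) = (2*g)/((2*g)) = (2*g)*(1/(2*g)) = 1)
O(X, V) = 20 + V*X (O(X, V) = V*X + 20 = 20 + V*X)
(l + O(-29, 25)) + Y(√(-3 + 20)) = (-792 + (20 + 25*(-29))) + 1 = (-792 + (20 - 725)) + 1 = (-792 - 705) + 1 = -1497 + 1 = -1496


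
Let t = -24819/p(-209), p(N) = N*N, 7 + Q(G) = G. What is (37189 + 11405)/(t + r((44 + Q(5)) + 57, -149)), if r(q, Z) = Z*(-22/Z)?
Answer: -2122634514/985801 ≈ -2153.2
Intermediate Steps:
Q(G) = -7 + G
p(N) = N**2
r(q, Z) = -22
t = -24819/43681 (t = -24819/((-209)**2) = -24819/43681 ≈ -0.56819)
(37189 + 11405)/(t + r((44 + Q(5)) + 57, -149)) = (37189 + 11405)/(-24819/43681 - 22) = 48594/(-985801/43681) = 48594*(-43681/985801) = -2122634514/985801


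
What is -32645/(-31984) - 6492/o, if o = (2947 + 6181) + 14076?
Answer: 137463613/185539184 ≈ 0.74089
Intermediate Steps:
o = 23204 (o = 9128 + 14076 = 23204)
-32645/(-31984) - 6492/o = -32645/(-31984) - 6492/23204 = -32645*(-1/31984) - 6492*1/23204 = 32645/31984 - 1623/5801 = 137463613/185539184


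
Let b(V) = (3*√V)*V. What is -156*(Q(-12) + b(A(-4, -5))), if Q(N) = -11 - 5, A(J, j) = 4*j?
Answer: 2496 + 18720*I*√5 ≈ 2496.0 + 41859.0*I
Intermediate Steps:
Q(N) = -16
b(V) = 3*V^(3/2)
-156*(Q(-12) + b(A(-4, -5))) = -156*(-16 + 3*(4*(-5))^(3/2)) = -156*(-16 + 3*(-20)^(3/2)) = -156*(-16 + 3*(-40*I*√5)) = -156*(-16 - 120*I*√5) = 2496 + 18720*I*√5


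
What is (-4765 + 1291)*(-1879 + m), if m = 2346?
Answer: -1622358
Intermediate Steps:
(-4765 + 1291)*(-1879 + m) = (-4765 + 1291)*(-1879 + 2346) = -3474*467 = -1622358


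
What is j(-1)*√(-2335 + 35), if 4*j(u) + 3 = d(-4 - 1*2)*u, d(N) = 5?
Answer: -20*I*√23 ≈ -95.917*I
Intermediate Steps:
j(u) = -¾ + 5*u/4 (j(u) = -¾ + (5*u)/4 = -¾ + 5*u/4)
j(-1)*√(-2335 + 35) = (-¾ + (5/4)*(-1))*√(-2335 + 35) = (-¾ - 5/4)*√(-2300) = -20*I*√23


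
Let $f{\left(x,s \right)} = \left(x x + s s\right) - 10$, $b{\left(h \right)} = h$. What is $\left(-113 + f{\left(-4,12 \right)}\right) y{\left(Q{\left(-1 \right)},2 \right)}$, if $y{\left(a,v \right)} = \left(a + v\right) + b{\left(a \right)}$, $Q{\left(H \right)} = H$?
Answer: $0$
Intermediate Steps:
$f{\left(x,s \right)} = -10 + s^{2} + x^{2}$ ($f{\left(x,s \right)} = \left(x^{2} + s^{2}\right) - 10 = \left(s^{2} + x^{2}\right) - 10 = -10 + s^{2} + x^{2}$)
$y{\left(a,v \right)} = v + 2 a$ ($y{\left(a,v \right)} = \left(a + v\right) + a = v + 2 a$)
$\left(-113 + f{\left(-4,12 \right)}\right) y{\left(Q{\left(-1 \right)},2 \right)} = \left(-113 + \left(-10 + 12^{2} + \left(-4\right)^{2}\right)\right) \left(2 + 2 \left(-1\right)\right) = \left(-113 + \left(-10 + 144 + 16\right)\right) \left(2 - 2\right) = \left(-113 + 150\right) 0 = 37 \cdot 0 = 0$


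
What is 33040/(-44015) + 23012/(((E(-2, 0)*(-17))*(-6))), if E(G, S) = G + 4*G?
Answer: -52328699/2244765 ≈ -23.311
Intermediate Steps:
E(G, S) = 5*G
33040/(-44015) + 23012/(((E(-2, 0)*(-17))*(-6))) = 33040/(-44015) + 23012/((((5*(-2))*(-17))*(-6))) = 33040*(-1/44015) + 23012/((-10*(-17)*(-6))) = -6608/8803 + 23012/((170*(-6))) = -6608/8803 + 23012/(-1020) = -6608/8803 + 23012*(-1/1020) = -6608/8803 - 5753/255 = -52328699/2244765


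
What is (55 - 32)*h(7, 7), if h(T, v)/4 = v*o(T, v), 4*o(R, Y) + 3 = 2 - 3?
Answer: -644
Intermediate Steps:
o(R, Y) = -1 (o(R, Y) = -3/4 + (2 - 3)/4 = -3/4 + (1/4)*(-1) = -3/4 - 1/4 = -1)
h(T, v) = -4*v (h(T, v) = 4*(v*(-1)) = 4*(-v) = -4*v)
(55 - 32)*h(7, 7) = (55 - 32)*(-4*7) = 23*(-28) = -644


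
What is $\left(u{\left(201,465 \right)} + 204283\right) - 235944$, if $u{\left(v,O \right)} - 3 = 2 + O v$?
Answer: $61809$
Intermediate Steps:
$u{\left(v,O \right)} = 5 + O v$ ($u{\left(v,O \right)} = 3 + \left(2 + O v\right) = 5 + O v$)
$\left(u{\left(201,465 \right)} + 204283\right) - 235944 = \left(\left(5 + 465 \cdot 201\right) + 204283\right) - 235944 = \left(\left(5 + 93465\right) + 204283\right) - 235944 = \left(93470 + 204283\right) - 235944 = 297753 - 235944 = 61809$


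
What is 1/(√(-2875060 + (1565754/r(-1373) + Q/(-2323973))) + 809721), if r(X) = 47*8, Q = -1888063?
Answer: 353772711408204/286458447968043300359 - 10*I*√5480184194560499402801/286458447968043300359 ≈ 1.235e-6 - 2.5843e-9*I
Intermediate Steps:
r(X) = 376
1/(√(-2875060 + (1565754/r(-1373) + Q/(-2323973))) + 809721) = 1/(√(-2875060 + (1565754/376 - 1888063/(-2323973))) + 809721) = 1/(√(-2875060 + (1565754*(1/376) - 1888063*(-1/2323973))) + 809721) = 1/(√(-2875060 + (782877/188 + 1888063/2323973)) + 809721) = 1/(√(-2875060 + 1819739966165/436906924) + 809721) = 1/(√(-1254313880949275/436906924) + 809721) = 1/(5*I*√5480184194560499402801/218453462 + 809721) = 1/(809721 + 5*I*√5480184194560499402801/218453462)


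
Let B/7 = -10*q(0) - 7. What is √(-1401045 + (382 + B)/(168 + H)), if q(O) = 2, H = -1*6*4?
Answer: I*√201750287/12 ≈ 1183.7*I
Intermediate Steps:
H = -24 (H = -6*4 = -24)
B = -189 (B = 7*(-10*2 - 7) = 7*(-20 - 7) = 7*(-27) = -189)
√(-1401045 + (382 + B)/(168 + H)) = √(-1401045 + (382 - 189)/(168 - 24)) = √(-1401045 + 193/144) = √(-201750287/144) = I*√201750287/12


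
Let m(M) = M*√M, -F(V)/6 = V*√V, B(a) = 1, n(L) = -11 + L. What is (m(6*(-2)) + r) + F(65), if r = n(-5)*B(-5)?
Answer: -16 - 390*√65 - 24*I*√3 ≈ -3160.3 - 41.569*I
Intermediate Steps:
F(V) = -6*V^(3/2) (F(V) = -6*V*√V = -6*V^(3/2))
r = -16 (r = (-11 - 5)*1 = -16*1 = -16)
m(M) = M^(3/2)
(m(6*(-2)) + r) + F(65) = ((6*(-2))^(3/2) - 16) - 390*√65 = ((-12)^(3/2) - 16) - 390*√65 = (-24*I*√3 - 16) - 390*√65 = (-16 - 24*I*√3) - 390*√65 = -16 - 390*√65 - 24*I*√3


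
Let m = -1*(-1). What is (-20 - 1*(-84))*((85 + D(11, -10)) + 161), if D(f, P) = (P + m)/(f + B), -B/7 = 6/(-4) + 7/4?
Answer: 580224/37 ≈ 15682.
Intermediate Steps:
m = 1
B = -7/4 (B = -7*(6/(-4) + 7/4) = -7*(6*(-1/4) + 7*(1/4)) = -7*(-3/2 + 7/4) = -7*1/4 = -7/4 ≈ -1.7500)
D(f, P) = (1 + P)/(-7/4 + f) (D(f, P) = (P + 1)/(f - 7/4) = (1 + P)/(-7/4 + f))
(-20 - 1*(-84))*((85 + D(11, -10)) + 161) = (-20 - 1*(-84))*((85 + 4*(1 - 10)/(-7 + 4*11)) + 161) = (-20 + 84)*((85 + 4*(-9)/(-7 + 44)) + 161) = 64*((85 + 4*(-9)/37) + 161) = 64*((85 + 4*(1/37)*(-9)) + 161) = 64*((85 - 36/37) + 161) = 64*(3109/37 + 161) = 64*(9066/37) = 580224/37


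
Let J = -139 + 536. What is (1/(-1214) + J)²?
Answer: 232282549849/1473796 ≈ 1.5761e+5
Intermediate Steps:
J = 397
(1/(-1214) + J)² = (1/(-1214) + 397)² = (-1/1214 + 397)² = (481957/1214)² = 232282549849/1473796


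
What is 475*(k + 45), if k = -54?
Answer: -4275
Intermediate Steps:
475*(k + 45) = 475*(-54 + 45) = 475*(-9) = -4275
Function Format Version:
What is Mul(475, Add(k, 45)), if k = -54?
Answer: -4275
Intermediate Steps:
Mul(475, Add(k, 45)) = Mul(475, Add(-54, 45)) = Mul(475, -9) = -4275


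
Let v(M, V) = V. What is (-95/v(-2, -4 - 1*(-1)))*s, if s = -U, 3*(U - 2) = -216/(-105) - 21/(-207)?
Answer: -374357/4347 ≈ -86.118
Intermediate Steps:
U = 19703/7245 (U = 2 + (-216/(-105) - 21/(-207))/3 = 2 + (-216*(-1/105) - 21*(-1/207))/3 = 2 + (72/35 + 7/69)/3 = 2 + (⅓)*(5213/2415) = 2 + 5213/7245 = 19703/7245 ≈ 2.7195)
s = -19703/7245 (s = -1*19703/7245 = -19703/7245 ≈ -2.7195)
(-95/v(-2, -4 - 1*(-1)))*s = -95/(-4 - 1*(-1))*(-19703/7245) = -95/(-4 + 1)*(-19703/7245) = -95/(-3)*(-19703/7245) = -95*(-⅓)*(-19703/7245) = (95/3)*(-19703/7245) = -374357/4347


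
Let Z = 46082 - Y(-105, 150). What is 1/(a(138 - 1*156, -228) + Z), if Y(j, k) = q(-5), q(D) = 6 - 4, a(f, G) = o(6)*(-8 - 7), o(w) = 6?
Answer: 1/45990 ≈ 2.1744e-5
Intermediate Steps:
a(f, G) = -90 (a(f, G) = 6*(-8 - 7) = 6*(-15) = -90)
q(D) = 2
Y(j, k) = 2
Z = 46080 (Z = 46082 - 1*2 = 46082 - 2 = 46080)
1/(a(138 - 1*156, -228) + Z) = 1/(-90 + 46080) = 1/45990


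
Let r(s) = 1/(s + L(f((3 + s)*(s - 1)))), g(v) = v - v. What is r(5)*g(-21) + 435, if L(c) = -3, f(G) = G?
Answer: 435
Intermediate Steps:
g(v) = 0
r(s) = 1/(-3 + s) (r(s) = 1/(s - 3) = 1/(-3 + s))
r(5)*g(-21) + 435 = 0/(-3 + 5) + 435 = 0/2 + 435 = (1/2)*0 + 435 = 0 + 435 = 435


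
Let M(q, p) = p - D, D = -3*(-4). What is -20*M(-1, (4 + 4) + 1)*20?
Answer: 1200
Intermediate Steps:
D = 12
M(q, p) = -12 + p (M(q, p) = p - 1*12 = p - 12 = -12 + p)
-20*M(-1, (4 + 4) + 1)*20 = -20*(-12 + ((4 + 4) + 1))*20 = -20*(-12 + (8 + 1))*20 = -20*(-12 + 9)*20 = -20*(-3)*20 = 60*20 = 1200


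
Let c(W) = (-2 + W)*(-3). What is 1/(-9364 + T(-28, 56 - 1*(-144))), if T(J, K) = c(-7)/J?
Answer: -28/262219 ≈ -0.00010678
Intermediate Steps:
c(W) = 6 - 3*W
T(J, K) = 27/J (T(J, K) = (6 - 3*(-7))/J = (6 + 21)/J = 27/J)
1/(-9364 + T(-28, 56 - 1*(-144))) = 1/(-9364 + 27/(-28)) = 1/(-9364 + 27*(-1/28)) = 1/(-9364 - 27/28) = 1/(-262219/28) = -28/262219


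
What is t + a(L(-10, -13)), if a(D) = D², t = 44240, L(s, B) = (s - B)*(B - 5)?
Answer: 47156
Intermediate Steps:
L(s, B) = (-5 + B)*(s - B) (L(s, B) = (s - B)*(-5 + B) = (-5 + B)*(s - B))
t + a(L(-10, -13)) = 44240 + (-1*(-13)² - 5*(-10) + 5*(-13) - 13*(-10))² = 44240 + (-1*169 + 50 - 65 + 130)² = 44240 + (-169 + 50 - 65 + 130)² = 44240 + (-54)² = 44240 + 2916 = 47156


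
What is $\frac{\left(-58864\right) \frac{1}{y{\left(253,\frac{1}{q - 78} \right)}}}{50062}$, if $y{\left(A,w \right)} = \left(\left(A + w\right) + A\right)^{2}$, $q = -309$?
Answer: $- \frac{4408001208}{959835322810271} \approx -4.5925 \cdot 10^{-6}$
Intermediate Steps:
$y{\left(A,w \right)} = \left(w + 2 A\right)^{2}$
$\frac{\left(-58864\right) \frac{1}{y{\left(253,\frac{1}{q - 78} \right)}}}{50062} = \frac{\left(-58864\right) \frac{1}{\left(\frac{1}{-309 - 78} + 2 \cdot 253\right)^{2}}}{50062} = - \frac{58864}{\left(\frac{1}{-387} + 506\right)^{2}} \cdot \frac{1}{50062} = - \frac{58864}{\left(- \frac{1}{387} + 506\right)^{2}} \cdot \frac{1}{50062} = - \frac{58864}{\left(\frac{195821}{387}\right)^{2}} \cdot \frac{1}{50062} = - \frac{58864}{\frac{38345864041}{149769}} \cdot \frac{1}{50062} = \left(-58864\right) \frac{149769}{38345864041} \cdot \frac{1}{50062} = \left(- \frac{8816002416}{38345864041}\right) \frac{1}{50062} = - \frac{4408001208}{959835322810271}$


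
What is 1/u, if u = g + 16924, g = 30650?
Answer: 1/47574 ≈ 2.1020e-5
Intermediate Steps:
u = 47574 (u = 30650 + 16924 = 47574)
1/u = 1/47574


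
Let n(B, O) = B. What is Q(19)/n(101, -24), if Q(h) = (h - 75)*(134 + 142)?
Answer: -15456/101 ≈ -153.03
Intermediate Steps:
Q(h) = -20700 + 276*h (Q(h) = (-75 + h)*276 = -20700 + 276*h)
Q(19)/n(101, -24) = (-20700 + 276*19)/101 = (-20700 + 5244)*(1/101) = -15456*1/101 = -15456/101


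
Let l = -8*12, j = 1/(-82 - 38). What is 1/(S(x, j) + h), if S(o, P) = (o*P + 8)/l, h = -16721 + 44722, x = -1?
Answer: 11520/322570559 ≈ 3.5713e-5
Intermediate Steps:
j = -1/120 (j = 1/(-120) = -1/120 ≈ -0.0083333)
l = -96
h = 28001
S(o, P) = -1/12 - P*o/96 (S(o, P) = (o*P + 8)/(-96) = (P*o + 8)*(-1/96) = (8 + P*o)*(-1/96) = -1/12 - P*o/96)
1/(S(x, j) + h) = 1/((-1/12 - 1/96*(-1/120)*(-1)) + 28001) = 1/((-1/12 - 1/11520) + 28001) = 1/(-961/11520 + 28001) = 1/(322570559/11520) = 11520/322570559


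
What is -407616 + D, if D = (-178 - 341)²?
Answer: -138255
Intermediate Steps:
D = 269361 (D = (-519)² = 269361)
-407616 + D = -407616 + 269361 = -138255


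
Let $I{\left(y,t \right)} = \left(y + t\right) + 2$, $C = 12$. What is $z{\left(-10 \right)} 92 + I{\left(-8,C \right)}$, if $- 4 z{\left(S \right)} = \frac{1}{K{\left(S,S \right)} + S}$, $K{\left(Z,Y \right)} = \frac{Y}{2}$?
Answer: $\frac{113}{15} \approx 7.5333$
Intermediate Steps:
$K{\left(Z,Y \right)} = \frac{Y}{2}$ ($K{\left(Z,Y \right)} = Y \frac{1}{2} = \frac{Y}{2}$)
$I{\left(y,t \right)} = 2 + t + y$ ($I{\left(y,t \right)} = \left(t + y\right) + 2 = 2 + t + y$)
$z{\left(S \right)} = - \frac{1}{6 S}$ ($z{\left(S \right)} = - \frac{1}{4 \left(\frac{S}{2} + S\right)} = - \frac{1}{4 \frac{3 S}{2}} = - \frac{\frac{2}{3} \frac{1}{S}}{4} = - \frac{1}{6 S}$)
$z{\left(-10 \right)} 92 + I{\left(-8,C \right)} = - \frac{1}{6 \left(-10\right)} 92 + \left(2 + 12 - 8\right) = \left(- \frac{1}{6}\right) \left(- \frac{1}{10}\right) 92 + 6 = \frac{1}{60} \cdot 92 + 6 = \frac{23}{15} + 6 = \frac{113}{15}$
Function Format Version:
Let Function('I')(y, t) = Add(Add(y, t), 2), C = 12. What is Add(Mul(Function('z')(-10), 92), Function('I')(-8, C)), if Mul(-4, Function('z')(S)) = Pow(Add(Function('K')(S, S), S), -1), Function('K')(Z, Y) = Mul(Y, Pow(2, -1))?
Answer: Rational(113, 15) ≈ 7.5333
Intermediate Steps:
Function('K')(Z, Y) = Mul(Rational(1, 2), Y) (Function('K')(Z, Y) = Mul(Y, Rational(1, 2)) = Mul(Rational(1, 2), Y))
Function('I')(y, t) = Add(2, t, y) (Function('I')(y, t) = Add(Add(t, y), 2) = Add(2, t, y))
Function('z')(S) = Mul(Rational(-1, 6), Pow(S, -1)) (Function('z')(S) = Mul(Rational(-1, 4), Pow(Add(Mul(Rational(1, 2), S), S), -1)) = Mul(Rational(-1, 4), Pow(Mul(Rational(3, 2), S), -1)) = Mul(Rational(-1, 4), Mul(Rational(2, 3), Pow(S, -1))) = Mul(Rational(-1, 6), Pow(S, -1)))
Add(Mul(Function('z')(-10), 92), Function('I')(-8, C)) = Add(Mul(Mul(Rational(-1, 6), Pow(-10, -1)), 92), Add(2, 12, -8)) = Add(Mul(Mul(Rational(-1, 6), Rational(-1, 10)), 92), 6) = Add(Mul(Rational(1, 60), 92), 6) = Add(Rational(23, 15), 6) = Rational(113, 15)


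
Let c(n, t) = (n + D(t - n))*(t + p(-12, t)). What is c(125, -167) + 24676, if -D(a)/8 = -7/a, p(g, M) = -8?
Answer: 206923/73 ≈ 2834.6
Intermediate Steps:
D(a) = 56/a (D(a) = -(-56)/a = 56/a)
c(n, t) = (-8 + t)*(n + 56/(t - n)) (c(n, t) = (n + 56/(t - n))*(t - 8) = (n + 56/(t - n))*(-8 + t) = (-8 + t)*(n + 56/(t - n)))
c(125, -167) + 24676 = (448 - 56*(-167) + 125*(-8 - 167)*(125 - 1*(-167)))/(125 - 1*(-167)) + 24676 = (448 + 9352 + 125*(-175)*(125 + 167))/(125 + 167) + 24676 = (448 + 9352 + 125*(-175)*292)/292 + 24676 = (448 + 9352 - 6387500)/292 + 24676 = (1/292)*(-6377700) + 24676 = -1594425/73 + 24676 = 206923/73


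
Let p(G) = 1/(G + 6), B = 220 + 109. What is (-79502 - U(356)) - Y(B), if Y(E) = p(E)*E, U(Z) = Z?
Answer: -26752759/335 ≈ -79859.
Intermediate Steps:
B = 329
p(G) = 1/(6 + G)
Y(E) = E/(6 + E)
(-79502 - U(356)) - Y(B) = (-79502 - 1*356) - 329/(6 + 329) = (-79502 - 356) - 329/335 = -79858 - 329/335 = -26752759/335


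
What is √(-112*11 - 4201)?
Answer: I*√5433 ≈ 73.709*I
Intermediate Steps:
√(-112*11 - 4201) = √(-1232 - 4201) = √(-5433) = I*√5433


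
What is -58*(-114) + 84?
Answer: 6696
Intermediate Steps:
-58*(-114) + 84 = 6612 + 84 = 6696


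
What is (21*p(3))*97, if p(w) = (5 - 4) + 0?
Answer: 2037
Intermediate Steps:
p(w) = 1 (p(w) = 1 + 0 = 1)
(21*p(3))*97 = (21*1)*97 = 21*97 = 2037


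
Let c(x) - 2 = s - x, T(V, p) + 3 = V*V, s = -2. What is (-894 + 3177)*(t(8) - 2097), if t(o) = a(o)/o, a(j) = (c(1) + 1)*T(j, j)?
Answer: -4787451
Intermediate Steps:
T(V, p) = -3 + V**2 (T(V, p) = -3 + V*V = -3 + V**2)
c(x) = -x (c(x) = 2 + (-2 - x) = -x)
a(j) = 0 (a(j) = (-1*1 + 1)*(-3 + j**2) = (-1 + 1)*(-3 + j**2) = 0*(-3 + j**2) = 0)
t(o) = 0 (t(o) = 0/o = 0)
(-894 + 3177)*(t(8) - 2097) = (-894 + 3177)*(0 - 2097) = 2283*(-2097) = -4787451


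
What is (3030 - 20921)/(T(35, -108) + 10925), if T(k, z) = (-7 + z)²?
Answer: -17891/24150 ≈ -0.74083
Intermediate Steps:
(3030 - 20921)/(T(35, -108) + 10925) = (3030 - 20921)/((-7 - 108)² + 10925) = -17891/((-115)² + 10925) = -17891/(13225 + 10925) = -17891/24150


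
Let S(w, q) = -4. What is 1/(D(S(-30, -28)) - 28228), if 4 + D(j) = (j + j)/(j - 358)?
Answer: -181/5109988 ≈ -3.5421e-5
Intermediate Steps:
D(j) = -4 + 2*j/(-358 + j) (D(j) = -4 + (j + j)/(j - 358) = -4 + (2*j)/(-358 + j) = -4 + 2*j/(-358 + j))
1/(D(S(-30, -28)) - 28228) = 1/(2*(716 - 1*(-4))/(-358 - 4) - 28228) = 1/(2*(716 + 4)/(-362) - 28228) = 1/(2*(-1/362)*720 - 28228) = 1/(-720/181 - 28228) = 1/(-5109988/181) = -181/5109988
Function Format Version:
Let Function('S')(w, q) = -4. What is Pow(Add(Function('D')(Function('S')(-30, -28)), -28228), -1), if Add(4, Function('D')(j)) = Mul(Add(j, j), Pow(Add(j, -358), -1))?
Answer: Rational(-181, 5109988) ≈ -3.5421e-5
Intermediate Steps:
Function('D')(j) = Add(-4, Mul(2, j, Pow(Add(-358, j), -1))) (Function('D')(j) = Add(-4, Mul(Add(j, j), Pow(Add(j, -358), -1))) = Add(-4, Mul(Mul(2, j), Pow(Add(-358, j), -1))) = Add(-4, Mul(2, j, Pow(Add(-358, j), -1))))
Pow(Add(Function('D')(Function('S')(-30, -28)), -28228), -1) = Pow(Add(Mul(2, Pow(Add(-358, -4), -1), Add(716, Mul(-1, -4))), -28228), -1) = Pow(Add(Mul(2, Pow(-362, -1), Add(716, 4)), -28228), -1) = Pow(Add(Mul(2, Rational(-1, 362), 720), -28228), -1) = Pow(Add(Rational(-720, 181), -28228), -1) = Pow(Rational(-5109988, 181), -1) = Rational(-181, 5109988)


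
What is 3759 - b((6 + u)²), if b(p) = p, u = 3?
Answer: 3678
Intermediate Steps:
3759 - b((6 + u)²) = 3759 - (6 + 3)² = 3759 - 1*9² = 3759 - 1*81 = 3759 - 81 = 3678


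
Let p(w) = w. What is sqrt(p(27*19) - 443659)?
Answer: I*sqrt(443146) ≈ 665.69*I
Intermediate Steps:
sqrt(p(27*19) - 443659) = sqrt(27*19 - 443659) = sqrt(513 - 443659) = sqrt(-443146) = I*sqrt(443146)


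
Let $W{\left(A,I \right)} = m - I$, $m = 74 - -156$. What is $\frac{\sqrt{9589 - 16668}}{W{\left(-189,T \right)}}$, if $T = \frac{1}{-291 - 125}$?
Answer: $\frac{416 i \sqrt{7079}}{95681} \approx 0.36581 i$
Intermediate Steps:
$T = - \frac{1}{416}$ ($T = \frac{1}{-416} = - \frac{1}{416} \approx -0.0024038$)
$m = 230$ ($m = 74 + 156 = 230$)
$W{\left(A,I \right)} = 230 - I$
$\frac{\sqrt{9589 - 16668}}{W{\left(-189,T \right)}} = \frac{\sqrt{9589 - 16668}}{230 - - \frac{1}{416}} = \frac{\sqrt{-7079}}{230 + \frac{1}{416}} = \frac{i \sqrt{7079}}{\frac{95681}{416}} = i \sqrt{7079} \cdot \frac{416}{95681} = \frac{416 i \sqrt{7079}}{95681}$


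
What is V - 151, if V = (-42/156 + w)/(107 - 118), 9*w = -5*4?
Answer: -35281/234 ≈ -150.77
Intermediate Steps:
w = -20/9 (w = (-5*4)/9 = (⅑)*(-20) = -20/9 ≈ -2.2222)
V = 53/234 (V = (-42/156 - 20/9)/(107 - 118) = (-42*1/156 - 20/9)/(-11) = (-7/26 - 20/9)*(-1/11) = -583/234*(-1/11) = 53/234 ≈ 0.22650)
V - 151 = 53/234 - 151 = -35281/234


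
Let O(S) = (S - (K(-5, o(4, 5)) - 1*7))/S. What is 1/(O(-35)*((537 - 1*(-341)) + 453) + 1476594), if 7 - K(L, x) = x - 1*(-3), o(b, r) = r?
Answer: 35/51716727 ≈ 6.7676e-7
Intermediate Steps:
K(L, x) = 4 - x (K(L, x) = 7 - (x - 1*(-3)) = 7 - (x + 3) = 7 - (3 + x) = 7 + (-3 - x) = 4 - x)
O(S) = (8 + S)/S (O(S) = (S - ((4 - 1*5) - 1*7))/S = (S - ((4 - 5) - 7))/S = (S - (-1 - 7))/S = (S - 1*(-8))/S = (S + 8)/S = (8 + S)/S)
1/(O(-35)*((537 - 1*(-341)) + 453) + 1476594) = 1/(((8 - 35)/(-35))*((537 - 1*(-341)) + 453) + 1476594) = 1/((-1/35*(-27))*((537 + 341) + 453) + 1476594) = 1/(27*(878 + 453)/35 + 1476594) = 1/((27/35)*1331 + 1476594) = 1/(35937/35 + 1476594) = 1/(51716727/35) = 35/51716727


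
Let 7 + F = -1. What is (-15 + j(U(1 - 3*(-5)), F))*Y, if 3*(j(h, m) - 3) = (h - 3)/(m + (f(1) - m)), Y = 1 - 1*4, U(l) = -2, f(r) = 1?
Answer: 41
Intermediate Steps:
F = -8 (F = -7 - 1 = -8)
Y = -3 (Y = 1 - 4 = -3)
j(h, m) = 2 + h/3 (j(h, m) = 3 + ((h - 3)/(m + (1 - m)))/3 = 3 + ((-3 + h)/1)/3 = 3 + ((-3 + h)*1)/3 = 3 + (-3 + h)/3 = 3 + (-1 + h/3) = 2 + h/3)
(-15 + j(U(1 - 3*(-5)), F))*Y = (-15 + (2 + (1/3)*(-2)))*(-3) = (-15 + (2 - 2/3))*(-3) = (-15 + 4/3)*(-3) = -41/3*(-3) = 41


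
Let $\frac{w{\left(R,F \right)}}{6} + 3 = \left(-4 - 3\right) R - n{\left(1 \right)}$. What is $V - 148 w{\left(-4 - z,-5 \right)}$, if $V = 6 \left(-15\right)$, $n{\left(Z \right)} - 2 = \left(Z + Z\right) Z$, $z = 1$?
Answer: $-24954$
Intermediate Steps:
$n{\left(Z \right)} = 2 + 2 Z^{2}$ ($n{\left(Z \right)} = 2 + \left(Z + Z\right) Z = 2 + 2 Z Z = 2 + 2 Z^{2}$)
$w{\left(R,F \right)} = -42 - 42 R$ ($w{\left(R,F \right)} = -18 + 6 \left(\left(-4 - 3\right) R - \left(2 + 2 \cdot 1^{2}\right)\right) = -18 + 6 \left(- 7 R - \left(2 + 2 \cdot 1\right)\right) = -18 + 6 \left(- 7 R - \left(2 + 2\right)\right) = -18 + 6 \left(- 7 R - 4\right) = -18 + 6 \left(-4 - 7 R\right) = -18 - \left(24 + 42 R\right) = -42 - 42 R$)
$V = -90$
$V - 148 w{\left(-4 - z,-5 \right)} = -90 - 148 \left(-42 - 42 \left(-4 - 1\right)\right) = -90 - 148 \left(-42 - -210\right) = -90 - 148 \left(-42 + 210\right) = -90 - 24864 = -24954$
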